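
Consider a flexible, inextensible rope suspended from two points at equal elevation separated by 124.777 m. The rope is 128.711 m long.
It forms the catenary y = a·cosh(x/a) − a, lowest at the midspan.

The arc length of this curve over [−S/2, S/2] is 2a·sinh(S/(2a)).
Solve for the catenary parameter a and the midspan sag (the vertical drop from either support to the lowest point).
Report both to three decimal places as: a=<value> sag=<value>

seed: a₀ = √(S³/(24(L−S))) = √(124.777³/(24·3.934)) = 143.442885
iter 1: u=0.434936  f(a)=+3.738e-02  f'(a)=-5.590e-02  a ← 143.442885 − (+3.738e-02/-5.590e-02) = 144.111588
iter 2: u=0.432918  f(a)=+2.630e-04  f'(a)=-5.511e-02  a ← 144.111588 − (+2.630e-04/-5.511e-02) = 144.116360
iter 3: u=0.432904  f(a)=+1.322e-08  f'(a)=-5.511e-02  a ← 144.116360 − (+1.322e-08/-5.511e-02) = 144.116360
iter 4: u=0.432904  f(a)=-2.842e-14  f'(a)=-5.511e-02  a ← 144.116360 − (-2.842e-14/-5.511e-02) = 144.116360
converged: |Δa| < 1e-12 after 4 iterations
sag = a·(cosh(S/(2a)) − 1) = 144.116360·(cosh(0.432904) − 1) = 13.716322
T_max/T_min = cosh(S/(2a)) = 1.095175

a=144.116 sag=13.716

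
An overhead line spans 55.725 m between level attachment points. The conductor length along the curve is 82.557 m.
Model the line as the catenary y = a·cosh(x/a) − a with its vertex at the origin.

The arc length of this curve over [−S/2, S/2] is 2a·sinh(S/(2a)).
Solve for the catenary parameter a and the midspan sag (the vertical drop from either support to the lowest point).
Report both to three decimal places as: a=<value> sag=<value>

a=17.466 sag=27.356

seed: a₀ = √(S³/(24(L−S))) = √(55.725³/(24·26.832)) = 16.392416
iter 1: u=1.699719  f(a)=+4.154e+00  f'(a)=-4.322e+00  a ← 16.392416 − (+4.154e+00/-4.322e+00) = 17.353332
iter 2: u=1.605599  f(a)=+3.932e-01  f'(a)=-3.540e+00  a ← 17.353332 − (+3.932e-01/-3.540e+00) = 17.464430
iter 3: u=1.595386  f(a)=+4.338e-03  f'(a)=-3.462e+00  a ← 17.464430 − (+4.338e-03/-3.462e+00) = 17.465683
iter 4: u=1.595271  f(a)=+5.410e-07  f'(a)=-3.461e+00  a ← 17.465683 − (+5.410e-07/-3.461e+00) = 17.465683
iter 5: u=1.595271  f(a)=+0.000e+00  f'(a)=-3.461e+00  a ← 17.465683 − (+0.000e+00/-3.461e+00) = 17.465683
converged: |Δa| < 1e-12 after 5 iterations
sag = a·(cosh(S/(2a)) − 1) = 17.465683·(cosh(1.595271) − 1) = 27.355792
T_max/T_min = cosh(S/(2a)) = 2.566260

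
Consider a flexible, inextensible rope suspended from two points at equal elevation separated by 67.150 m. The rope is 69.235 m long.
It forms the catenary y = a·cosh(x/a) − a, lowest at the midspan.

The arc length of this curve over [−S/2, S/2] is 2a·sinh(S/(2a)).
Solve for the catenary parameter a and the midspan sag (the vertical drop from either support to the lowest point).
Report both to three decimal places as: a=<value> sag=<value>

seed: a₀ = √(S³/(24(L−S))) = √(67.150³/(24·2.085)) = 77.787600
iter 1: u=0.431624  f(a)=+1.951e-02  f'(a)=-5.461e-02  a ← 77.787600 − (+1.951e-02/-5.461e-02) = 78.144807
iter 2: u=0.429651  f(a)=+1.352e-04  f'(a)=-5.386e-02  a ← 78.144807 − (+1.352e-04/-5.386e-02) = 78.147317
iter 3: u=0.429637  f(a)=+6.593e-09  f'(a)=-5.385e-02  a ← 78.147317 − (+6.593e-09/-5.385e-02) = 78.147317
iter 4: u=0.429637  f(a)=+1.421e-14  f'(a)=-5.385e-02  a ← 78.147317 − (+1.421e-14/-5.385e-02) = 78.147317
converged: |Δa| < 1e-12 after 4 iterations
sag = a·(cosh(S/(2a)) − 1) = 78.147317·(cosh(0.429637) − 1) = 7.324166
T_max/T_min = cosh(S/(2a)) = 1.093723

a=78.147 sag=7.324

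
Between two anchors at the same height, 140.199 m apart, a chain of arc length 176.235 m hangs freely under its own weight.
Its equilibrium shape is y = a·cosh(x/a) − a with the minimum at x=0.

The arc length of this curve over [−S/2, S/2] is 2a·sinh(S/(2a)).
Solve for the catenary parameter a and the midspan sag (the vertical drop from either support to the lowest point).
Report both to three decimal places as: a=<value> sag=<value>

seed: a₀ = √(S³/(24(L−S))) = √(140.199³/(24·36.036)) = 56.447338
iter 1: u=1.241857  f(a)=+2.883e+00  f'(a)=-1.485e+00  a ← 56.447338 − (+2.883e+00/-1.485e+00) = 58.388921
iter 2: u=1.200562  f(a)=+1.554e-01  f'(a)=-1.329e+00  a ← 58.388921 − (+1.554e-01/-1.329e+00) = 58.505899
iter 3: u=1.198161  f(a)=+5.087e-04  f'(a)=-1.320e+00  a ← 58.505899 − (+5.087e-04/-1.320e+00) = 58.506285
iter 4: u=1.198153  f(a)=+5.489e-09  f'(a)=-1.320e+00  a ← 58.506285 − (+5.489e-09/-1.320e+00) = 58.506285
iter 5: u=1.198153  f(a)=+5.684e-14  f'(a)=-1.320e+00  a ← 58.506285 − (+5.684e-14/-1.320e+00) = 58.506285
converged: |Δa| < 1e-12 after 5 iterations
sag = a·(cosh(S/(2a)) − 1) = 58.506285·(cosh(1.198153) − 1) = 47.265541
T_max/T_min = cosh(S/(2a)) = 1.807871

a=58.506 sag=47.266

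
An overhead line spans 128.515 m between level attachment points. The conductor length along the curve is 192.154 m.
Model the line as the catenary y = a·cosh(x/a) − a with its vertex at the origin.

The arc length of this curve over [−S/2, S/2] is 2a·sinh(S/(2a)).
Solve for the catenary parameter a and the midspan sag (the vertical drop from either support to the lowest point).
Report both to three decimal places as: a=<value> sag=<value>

seed: a₀ = √(S³/(24(L−S))) = √(128.515³/(24·63.639)) = 37.278930
iter 1: u=1.723695  f(a)=+1.015e+01  f'(a)=-4.542e+00  a ← 37.278930 − (+1.015e+01/-4.542e+00) = 39.513687
iter 2: u=1.626209  f(a)=+9.844e-01  f'(a)=-3.701e+00  a ← 39.513687 − (+9.844e-01/-3.701e+00) = 39.779715
iter 3: u=1.615333  f(a)=+1.145e-02  f'(a)=-3.615e+00  a ← 39.779715 − (+1.145e-02/-3.615e+00) = 39.782884
iter 4: u=1.615205  f(a)=+1.590e-06  f'(a)=-3.614e+00  a ← 39.782884 − (+1.590e-06/-3.614e+00) = 39.782884
iter 5: u=1.615205  f(a)=+2.842e-14  f'(a)=-3.614e+00  a ← 39.782884 − (+2.842e-14/-3.614e+00) = 39.782884
converged: |Δa| < 1e-12 after 5 iterations
sag = a·(cosh(S/(2a)) − 1) = 39.782884·(cosh(1.615205) − 1) = 64.204941
T_max/T_min = cosh(S/(2a)) = 2.613884

a=39.783 sag=64.205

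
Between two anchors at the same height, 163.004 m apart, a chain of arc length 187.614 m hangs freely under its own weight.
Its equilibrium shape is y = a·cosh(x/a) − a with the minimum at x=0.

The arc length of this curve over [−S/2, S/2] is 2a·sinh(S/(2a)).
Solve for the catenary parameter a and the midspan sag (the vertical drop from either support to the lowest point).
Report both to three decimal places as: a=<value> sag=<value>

a=87.507 sag=40.779

seed: a₀ = √(S³/(24(L−S))) = √(163.004³/(24·24.610)) = 85.631976
iter 1: u=0.951771  f(a)=+1.139e+00  f'(a)=-6.286e-01  a ← 85.631976 − (+1.139e+00/-6.286e-01) = 87.444062
iter 2: u=0.932047  f(a)=+3.716e-02  f'(a)=-5.882e-01  a ← 87.444062 − (+3.716e-02/-5.882e-01) = 87.507240
iter 3: u=0.931374  f(a)=+4.250e-05  f'(a)=-5.868e-01  a ← 87.507240 − (+4.250e-05/-5.868e-01) = 87.507313
iter 4: u=0.931374  f(a)=+5.568e-11  f'(a)=-5.868e-01  a ← 87.507313 − (+5.568e-11/-5.868e-01) = 87.507313
iter 5: u=0.931374  f(a)=+2.842e-14  f'(a)=-5.868e-01  a ← 87.507313 − (+2.842e-14/-5.868e-01) = 87.507313
converged: |Δa| < 1e-12 after 5 iterations
sag = a·(cosh(S/(2a)) − 1) = 87.507313·(cosh(0.931374) − 1) = 40.778630
T_max/T_min = cosh(S/(2a)) = 1.466003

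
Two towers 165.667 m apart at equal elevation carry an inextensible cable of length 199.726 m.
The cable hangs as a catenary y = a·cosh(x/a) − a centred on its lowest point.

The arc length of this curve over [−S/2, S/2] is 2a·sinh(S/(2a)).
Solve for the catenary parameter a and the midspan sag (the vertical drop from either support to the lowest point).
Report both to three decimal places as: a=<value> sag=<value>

seed: a₀ = √(S³/(24(L−S))) = √(165.667³/(24·34.059)) = 74.581729
iter 1: u=1.110641  f(a)=+2.163e+00  f'(a)=-1.031e+00  a ← 74.581729 − (+2.163e+00/-1.031e+00) = 76.679921
iter 2: u=1.080250  f(a)=+9.465e-02  f'(a)=-9.426e-01  a ← 76.679921 − (+9.465e-02/-9.426e-01) = 76.780334
iter 3: u=1.078837  f(a)=+1.996e-04  f'(a)=-9.387e-01  a ← 76.780334 − (+1.996e-04/-9.387e-01) = 76.780547
iter 4: u=1.078834  f(a)=+8.910e-10  f'(a)=-9.387e-01  a ← 76.780547 − (+8.910e-10/-9.387e-01) = 76.780547
iter 5: u=1.078834  f(a)=+0.000e+00  f'(a)=-9.387e-01  a ← 76.780547 − (+0.000e+00/-9.387e-01) = 76.780547
converged: |Δa| < 1e-12 after 5 iterations
sag = a·(cosh(S/(2a)) − 1) = 76.780547·(cosh(1.078834) − 1) = 49.187192
T_max/T_min = cosh(S/(2a)) = 1.640620

a=76.781 sag=49.187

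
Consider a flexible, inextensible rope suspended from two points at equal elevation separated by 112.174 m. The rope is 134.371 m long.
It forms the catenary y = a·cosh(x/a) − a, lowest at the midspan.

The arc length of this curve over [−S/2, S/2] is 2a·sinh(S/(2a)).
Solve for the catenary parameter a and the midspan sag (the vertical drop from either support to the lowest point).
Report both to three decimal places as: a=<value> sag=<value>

seed: a₀ = √(S³/(24(L−S))) = √(112.174³/(24·22.197)) = 51.473719
iter 1: u=1.089624  f(a)=+1.356e+00  f'(a)=-9.693e-01  a ← 51.473719 − (+1.356e+00/-9.693e-01) = 52.872232
iter 2: u=1.060803  f(a)=+5.721e-02  f'(a)=-8.890e-01  a ← 52.872232 − (+5.721e-02/-8.890e-01) = 52.936582
iter 3: u=1.059513  f(a)=+1.118e-04  f'(a)=-8.856e-01  a ← 52.936582 − (+1.118e-04/-8.856e-01) = 52.936708
iter 4: u=1.059511  f(a)=+4.293e-10  f'(a)=-8.856e-01  a ← 52.936708 − (+4.293e-10/-8.856e-01) = 52.936708
iter 5: u=1.059511  f(a)=-2.842e-14  f'(a)=-8.856e-01  a ← 52.936708 − (-2.842e-14/-8.856e-01) = 52.936708
converged: |Δa| < 1e-12 after 5 iterations
sag = a·(cosh(S/(2a)) − 1) = 52.936708·(cosh(1.059511) − 1) = 32.598001
T_max/T_min = cosh(S/(2a)) = 1.615792

a=52.937 sag=32.598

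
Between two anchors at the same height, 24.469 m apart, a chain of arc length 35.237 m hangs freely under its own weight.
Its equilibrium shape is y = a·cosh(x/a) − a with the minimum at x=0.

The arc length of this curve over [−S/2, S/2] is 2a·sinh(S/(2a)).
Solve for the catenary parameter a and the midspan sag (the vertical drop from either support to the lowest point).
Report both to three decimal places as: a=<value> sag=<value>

a=7.983 sag=11.360

seed: a₀ = √(S³/(24(L−S))) = √(24.469³/(24·10.768)) = 7.529241
iter 1: u=1.624931  f(a)=+1.514e+00  f'(a)=-3.690e+00  a ← 7.529241 − (+1.514e+00/-3.690e+00) = 7.939586
iter 2: u=1.540949  f(a)=+1.326e-01  f'(a)=-3.070e+00  a ← 7.939586 − (+1.326e-01/-3.070e+00) = 7.982783
iter 3: u=1.532611  f(a)=+1.233e-03  f'(a)=-3.013e+00  a ← 7.982783 − (+1.233e-03/-3.013e+00) = 7.983192
iter 4: u=1.532532  f(a)=+1.087e-07  f'(a)=-3.013e+00  a ← 7.983192 − (+1.087e-07/-3.013e+00) = 7.983192
iter 5: u=1.532532  f(a)=+0.000e+00  f'(a)=-3.013e+00  a ← 7.983192 − (+0.000e+00/-3.013e+00) = 7.983192
converged: |Δa| < 1e-12 after 5 iterations
sag = a·(cosh(S/(2a)) − 1) = 7.983192·(cosh(1.532532) − 1) = 11.359582
T_max/T_min = cosh(S/(2a)) = 2.422937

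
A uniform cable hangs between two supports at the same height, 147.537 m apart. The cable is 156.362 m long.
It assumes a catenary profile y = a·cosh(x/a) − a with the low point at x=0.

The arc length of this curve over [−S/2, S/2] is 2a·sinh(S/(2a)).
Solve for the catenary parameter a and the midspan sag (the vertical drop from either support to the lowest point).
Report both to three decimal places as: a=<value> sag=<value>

a=124.227 sag=22.554

seed: a₀ = √(S³/(24(L−S))) = √(147.537³/(24·8.825)) = 123.136965
iter 1: u=0.599077  f(a)=+1.597e-01  f'(a)=-1.485e-01  a ← 123.136965 − (+1.597e-01/-1.485e-01) = 124.212191
iter 2: u=0.593891  f(a)=+2.116e-03  f'(a)=-1.446e-01  a ← 124.212191 − (+2.116e-03/-1.446e-01) = 124.226822
iter 3: u=0.593821  f(a)=+3.826e-07  f'(a)=-1.446e-01  a ← 124.226822 − (+3.826e-07/-1.446e-01) = 124.226825
iter 4: u=0.593821  f(a)=+2.842e-14  f'(a)=-1.446e-01  a ← 124.226825 − (+2.842e-14/-1.446e-01) = 124.226825
converged: |Δa| < 1e-12 after 4 iterations
sag = a·(cosh(S/(2a)) − 1) = 124.226825·(cosh(0.593821) − 1) = 22.553871
T_max/T_min = cosh(S/(2a)) = 1.181554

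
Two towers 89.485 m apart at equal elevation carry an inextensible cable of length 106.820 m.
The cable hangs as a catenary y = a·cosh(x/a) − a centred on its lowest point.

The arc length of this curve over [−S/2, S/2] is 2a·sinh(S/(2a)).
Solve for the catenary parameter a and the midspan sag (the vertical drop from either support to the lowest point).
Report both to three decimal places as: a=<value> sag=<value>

seed: a₀ = √(S³/(24(L−S))) = √(89.485³/(24·17.335)) = 41.500929
iter 1: u=1.078108  f(a)=+1.036e+00  f'(a)=-9.366e-01  a ← 41.500929 − (+1.036e+00/-9.366e-01) = 42.606790
iter 2: u=1.050126  f(a)=+4.284e-02  f'(a)=-8.606e-01  a ← 42.606790 − (+4.284e-02/-8.606e-01) = 42.656575
iter 3: u=1.048900  f(a)=+8.031e-05  f'(a)=-8.574e-01  a ← 42.656575 − (+8.031e-05/-8.574e-01) = 42.656668
iter 4: u=1.048898  f(a)=+2.834e-10  f'(a)=-8.574e-01  a ← 42.656668 − (+2.834e-10/-8.574e-01) = 42.656668
iter 5: u=1.048898  f(a)=+1.421e-14  f'(a)=-8.574e-01  a ← 42.656668 − (+1.421e-14/-8.574e-01) = 42.656668
converged: |Δa| < 1e-12 after 5 iterations
sag = a·(cosh(S/(2a)) − 1) = 42.656668·(cosh(1.048898) − 1) = 25.696967
T_max/T_min = cosh(S/(2a)) = 1.602414

a=42.657 sag=25.697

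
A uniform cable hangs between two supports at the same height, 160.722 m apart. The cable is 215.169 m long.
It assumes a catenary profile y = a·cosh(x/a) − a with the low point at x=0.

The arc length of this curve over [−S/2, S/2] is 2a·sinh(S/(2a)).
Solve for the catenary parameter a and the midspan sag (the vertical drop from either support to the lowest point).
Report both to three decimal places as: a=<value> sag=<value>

seed: a₀ = √(S³/(24(L−S))) = √(160.722³/(24·54.447)) = 56.366412
iter 1: u=1.425689  f(a)=+5.809e+00  f'(a)=-2.354e+00  a ← 56.366412 − (+5.809e+00/-2.354e+00) = 58.833908
iter 2: u=1.365896  f(a)=+4.032e-01  f'(a)=-2.038e+00  a ← 58.833908 − (+4.032e-01/-2.038e+00) = 59.031786
iter 3: u=1.361317  f(a)=+2.263e-03  f'(a)=-2.015e+00  a ← 59.031786 − (+2.263e-03/-2.015e+00) = 59.032909
iter 4: u=1.361292  f(a)=+7.218e-08  f'(a)=-2.015e+00  a ← 59.032909 − (+7.218e-08/-2.015e+00) = 59.032909
iter 5: u=1.361292  f(a)=-2.842e-14  f'(a)=-2.015e+00  a ← 59.032909 − (-2.842e-14/-2.015e+00) = 59.032909
converged: |Δa| < 1e-12 after 5 iterations
sag = a·(cosh(S/(2a)) − 1) = 59.032909·(cosh(1.361292) − 1) = 63.683467
T_max/T_min = cosh(S/(2a)) = 2.078779

a=59.033 sag=63.683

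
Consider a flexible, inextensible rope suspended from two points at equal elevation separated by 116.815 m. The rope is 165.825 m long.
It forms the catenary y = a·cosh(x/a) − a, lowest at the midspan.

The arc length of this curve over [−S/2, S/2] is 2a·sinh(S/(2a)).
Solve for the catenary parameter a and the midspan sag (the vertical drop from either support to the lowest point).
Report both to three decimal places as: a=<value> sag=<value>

seed: a₀ = √(S³/(24(L−S))) = √(116.815³/(24·49.010)) = 36.812893
iter 1: u=1.586604  f(a)=+6.552e+00  f'(a)=-3.396e+00  a ← 36.812893 − (+6.552e+00/-3.396e+00) = 38.742068
iter 2: u=1.507599  f(a)=+5.502e-01  f'(a)=-2.848e+00  a ← 38.742068 − (+5.502e-01/-2.848e+00) = 38.935303
iter 3: u=1.500117  f(a)=+4.667e-03  f'(a)=-2.799e+00  a ← 38.935303 − (+4.667e-03/-2.799e+00) = 38.936971
iter 4: u=1.500052  f(a)=+3.421e-07  f'(a)=-2.799e+00  a ← 38.936971 − (+3.421e-07/-2.799e+00) = 38.936971
iter 5: u=1.500052  f(a)=+0.000e+00  f'(a)=-2.799e+00  a ← 38.936971 − (+0.000e+00/-2.799e+00) = 38.936971
converged: |Δa| < 1e-12 after 5 iterations
sag = a·(cosh(S/(2a)) − 1) = 38.936971·(cosh(1.500052) − 1) = 52.663086
T_max/T_min = cosh(S/(2a)) = 2.352521

a=38.937 sag=52.663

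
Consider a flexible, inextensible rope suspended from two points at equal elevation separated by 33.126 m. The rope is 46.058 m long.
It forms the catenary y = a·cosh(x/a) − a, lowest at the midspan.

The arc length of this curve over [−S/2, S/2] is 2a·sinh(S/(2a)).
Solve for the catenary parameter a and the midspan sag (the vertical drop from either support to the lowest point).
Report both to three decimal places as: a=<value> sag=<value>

a=11.406 sag=14.293

seed: a₀ = √(S³/(24(L−S))) = √(33.126³/(24·12.932)) = 10.822187
iter 1: u=1.530467  f(a)=+1.602e+00  f'(a)=-2.999e+00  a ← 10.822187 − (+1.602e+00/-2.999e+00) = 11.356375
iter 2: u=1.458476  f(a)=+1.262e-01  f'(a)=-2.543e+00  a ← 11.356375 − (+1.262e-01/-2.543e+00) = 11.406016
iter 3: u=1.452128  f(a)=+9.323e-04  f'(a)=-2.506e+00  a ← 11.406016 − (+9.323e-04/-2.506e+00) = 11.406389
iter 4: u=1.452081  f(a)=+5.168e-08  f'(a)=-2.505e+00  a ← 11.406389 − (+5.168e-08/-2.505e+00) = 11.406389
iter 5: u=1.452081  f(a)=-7.105e-15  f'(a)=-2.505e+00  a ← 11.406389 − (-7.105e-15/-2.505e+00) = 11.406389
converged: |Δa| < 1e-12 after 5 iterations
sag = a·(cosh(S/(2a)) − 1) = 11.406389·(cosh(1.452081) − 1) = 14.292649
T_max/T_min = cosh(S/(2a)) = 2.253039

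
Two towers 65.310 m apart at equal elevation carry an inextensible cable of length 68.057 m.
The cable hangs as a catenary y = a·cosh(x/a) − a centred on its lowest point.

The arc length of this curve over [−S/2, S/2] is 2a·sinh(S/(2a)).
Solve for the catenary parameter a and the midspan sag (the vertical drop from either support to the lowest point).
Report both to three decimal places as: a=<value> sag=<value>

seed: a₀ = √(S³/(24(L−S))) = √(65.310³/(24·2.747)) = 65.003176
iter 1: u=0.502360  f(a)=+3.487e-02  f'(a)=-8.667e-02  a ← 65.003176 − (+3.487e-02/-8.667e-02) = 65.405517
iter 2: u=0.499270  f(a)=+3.264e-04  f'(a)=-8.506e-02  a ← 65.405517 − (+3.264e-04/-8.506e-02) = 65.409355
iter 3: u=0.499241  f(a)=+2.920e-08  f'(a)=-8.504e-02  a ← 65.409355 − (+2.920e-08/-8.504e-02) = 65.409355
iter 4: u=0.499241  f(a)=+1.421e-14  f'(a)=-8.504e-02  a ← 65.409355 − (+1.421e-14/-8.504e-02) = 65.409355
converged: |Δa| < 1e-12 after 4 iterations
sag = a·(cosh(S/(2a)) − 1) = 65.409355·(cosh(0.499241) − 1) = 8.322067
T_max/T_min = cosh(S/(2a)) = 1.127231

a=65.409 sag=8.322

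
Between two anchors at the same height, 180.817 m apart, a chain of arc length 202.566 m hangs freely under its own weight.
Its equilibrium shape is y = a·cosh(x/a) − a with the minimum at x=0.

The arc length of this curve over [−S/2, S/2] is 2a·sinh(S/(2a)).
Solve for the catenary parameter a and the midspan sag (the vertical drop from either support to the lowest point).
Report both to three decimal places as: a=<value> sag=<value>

seed: a₀ = √(S³/(24(L−S))) = √(180.817³/(24·21.749)) = 106.422540
iter 1: u=0.849524  f(a)=+7.984e-01  f'(a)=-4.390e-01  a ← 106.422540 − (+7.984e-01/-4.390e-01) = 108.241285
iter 2: u=0.835250  f(a)=+2.093e-02  f'(a)=-4.163e-01  a ← 108.241285 − (+2.093e-02/-4.163e-01) = 108.291561
iter 3: u=0.834862  f(a)=+1.524e-05  f'(a)=-4.156e-01  a ← 108.291561 − (+1.524e-05/-4.156e-01) = 108.291598
iter 4: u=0.834862  f(a)=+8.129e-12  f'(a)=-4.156e-01  a ← 108.291598 − (+8.129e-12/-4.156e-01) = 108.291598
converged: |Δa| < 1e-12 after 4 iterations
sag = a·(cosh(S/(2a)) − 1) = 108.291598·(cosh(0.834862) − 1) = 39.982865
T_max/T_min = cosh(S/(2a)) = 1.369215

a=108.292 sag=39.983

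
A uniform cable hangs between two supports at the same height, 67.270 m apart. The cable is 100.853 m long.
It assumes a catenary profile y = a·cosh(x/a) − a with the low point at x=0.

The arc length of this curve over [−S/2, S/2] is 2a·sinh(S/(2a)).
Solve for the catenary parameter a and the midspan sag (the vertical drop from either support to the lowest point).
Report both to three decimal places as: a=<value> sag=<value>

a=20.749 sag=33.779

seed: a₀ = √(S³/(24(L−S))) = √(67.270³/(24·33.583)) = 19.434205
iter 1: u=1.730711  f(a)=+5.404e+00  f'(a)=-4.608e+00  a ← 19.434205 − (+5.404e+00/-4.608e+00) = 20.606784
iter 2: u=1.632229  f(a)=+5.277e-01  f'(a)=-3.749e+00  a ← 20.606784 − (+5.277e-01/-3.749e+00) = 20.747557
iter 3: u=1.621155  f(a)=+6.235e-03  f'(a)=-3.661e+00  a ← 20.747557 − (+6.235e-03/-3.661e+00) = 20.749260
iter 4: u=1.621022  f(a)=+8.931e-07  f'(a)=-3.659e+00  a ← 20.749260 − (+8.931e-07/-3.659e+00) = 20.749260
iter 5: u=1.621022  f(a)=+0.000e+00  f'(a)=-3.659e+00  a ← 20.749260 − (+0.000e+00/-3.659e+00) = 20.749260
converged: |Δa| < 1e-12 after 5 iterations
sag = a·(cosh(S/(2a)) − 1) = 20.749260·(cosh(1.621022) − 1) = 33.779298
T_max/T_min = cosh(S/(2a)) = 2.627976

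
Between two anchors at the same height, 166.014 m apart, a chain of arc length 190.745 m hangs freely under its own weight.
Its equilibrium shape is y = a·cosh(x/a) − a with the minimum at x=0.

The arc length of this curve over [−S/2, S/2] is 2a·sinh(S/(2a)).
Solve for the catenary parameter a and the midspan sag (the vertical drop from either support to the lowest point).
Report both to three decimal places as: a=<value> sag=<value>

a=89.697 sag=41.228

seed: a₀ = √(S³/(24(L−S))) = √(166.014³/(24·24.731)) = 87.799211
iter 1: u=0.945419  f(a)=+1.129e+00  f'(a)=-6.153e-01  a ← 87.799211 − (+1.129e+00/-6.153e-01) = 89.634069
iter 2: u=0.926065  f(a)=+3.636e-02  f'(a)=-5.763e-01  a ← 89.634069 − (+3.636e-02/-5.763e-01) = 89.697170
iter 3: u=0.925414  f(a)=+4.050e-05  f'(a)=-5.750e-01  a ← 89.697170 − (+4.050e-05/-5.750e-01) = 89.697241
iter 4: u=0.925413  f(a)=+5.042e-11  f'(a)=-5.750e-01  a ← 89.697241 − (+5.042e-11/-5.750e-01) = 89.697241
converged: |Δa| < 1e-12 after 4 iterations
sag = a·(cosh(S/(2a)) − 1) = 89.697241·(cosh(0.925413) − 1) = 41.228344
T_max/T_min = cosh(S/(2a)) = 1.459639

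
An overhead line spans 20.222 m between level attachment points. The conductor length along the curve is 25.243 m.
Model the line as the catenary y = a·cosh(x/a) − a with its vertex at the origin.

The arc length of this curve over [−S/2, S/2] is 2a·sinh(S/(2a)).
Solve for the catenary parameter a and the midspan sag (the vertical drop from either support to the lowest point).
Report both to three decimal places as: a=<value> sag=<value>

seed: a₀ = √(S³/(24(L−S))) = √(20.222³/(24·5.021)) = 8.283911
iter 1: u=1.220559  f(a)=+3.875e-01  f'(a)=-1.403e+00  a ← 8.283911 − (+3.875e-01/-1.403e+00) = 8.560199
iter 2: u=1.181164  f(a)=+2.023e-02  f'(a)=-1.260e+00  a ← 8.560199 − (+2.023e-02/-1.260e+00) = 8.576261
iter 3: u=1.178952  f(a)=+6.187e-05  f'(a)=-1.252e+00  a ← 8.576261 − (+6.187e-05/-1.252e+00) = 8.576310
iter 4: u=1.178945  f(a)=+5.825e-10  f'(a)=-1.252e+00  a ← 8.576310 − (+5.825e-10/-1.252e+00) = 8.576310
iter 5: u=1.178945  f(a)=+7.105e-15  f'(a)=-1.252e+00  a ← 8.576310 − (+7.105e-15/-1.252e+00) = 8.576310
converged: |Δa| < 1e-12 after 5 iterations
sag = a·(cosh(S/(2a)) − 1) = 8.576310·(cosh(1.178945) − 1) = 6.683289
T_max/T_min = cosh(S/(2a)) = 1.779273

a=8.576 sag=6.683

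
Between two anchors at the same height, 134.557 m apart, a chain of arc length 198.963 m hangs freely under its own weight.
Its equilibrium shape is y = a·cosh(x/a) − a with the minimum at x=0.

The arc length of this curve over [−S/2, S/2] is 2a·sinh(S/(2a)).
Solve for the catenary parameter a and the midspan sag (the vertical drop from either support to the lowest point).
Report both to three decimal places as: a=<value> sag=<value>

seed: a₀ = √(S³/(24(L−S))) = √(134.557³/(24·64.406)) = 39.700014
iter 1: u=1.694672  f(a)=+9.907e+00  f'(a)=-4.277e+00  a ← 39.700014 − (+9.907e+00/-4.277e+00) = 42.016131
iter 2: u=1.601254  f(a)=+9.331e-01  f'(a)=-3.506e+00  a ← 42.016131 − (+9.331e-01/-3.506e+00) = 42.282258
iter 3: u=1.591176  f(a)=+1.018e-02  f'(a)=-3.430e+00  a ← 42.282258 − (+1.018e-02/-3.430e+00) = 42.285226
iter 4: u=1.591064  f(a)=+1.241e-06  f'(a)=-3.429e+00  a ← 42.285226 − (+1.241e-06/-3.429e+00) = 42.285226
iter 5: u=1.591064  f(a)=+0.000e+00  f'(a)=-3.429e+00  a ← 42.285226 − (+0.000e+00/-3.429e+00) = 42.285226
converged: |Δa| < 1e-12 after 5 iterations
sag = a·(cosh(S/(2a)) − 1) = 42.285226·(cosh(1.591064) − 1) = 65.810145
T_max/T_min = cosh(S/(2a)) = 2.556339

a=42.285 sag=65.810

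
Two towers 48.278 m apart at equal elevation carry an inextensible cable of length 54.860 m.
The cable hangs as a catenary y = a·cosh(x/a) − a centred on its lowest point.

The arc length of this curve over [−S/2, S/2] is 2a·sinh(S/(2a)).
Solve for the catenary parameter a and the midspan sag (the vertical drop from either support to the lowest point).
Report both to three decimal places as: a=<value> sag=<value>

a=27.219 sag=11.424

seed: a₀ = √(S³/(24(L−S))) = √(48.278³/(24·6.582)) = 26.689433
iter 1: u=0.904440  f(a)=+2.745e-01  f'(a)=-5.348e-01  a ← 26.689433 − (+2.745e-01/-5.348e-01) = 27.202756
iter 2: u=0.887373  f(a)=+8.120e-03  f'(a)=-5.036e-01  a ← 27.202756 − (+8.120e-03/-5.036e-01) = 27.218881
iter 3: u=0.886848  f(a)=+7.584e-06  f'(a)=-5.026e-01  a ← 27.218881 − (+7.584e-06/-5.026e-01) = 27.218896
iter 4: u=0.886847  f(a)=+6.636e-12  f'(a)=-5.026e-01  a ← 27.218896 − (+6.636e-12/-5.026e-01) = 27.218896
converged: |Δa| < 1e-12 after 4 iterations
sag = a·(cosh(S/(2a)) − 1) = 27.218896·(cosh(0.886847) − 1) = 11.423997
T_max/T_min = cosh(S/(2a)) = 1.419708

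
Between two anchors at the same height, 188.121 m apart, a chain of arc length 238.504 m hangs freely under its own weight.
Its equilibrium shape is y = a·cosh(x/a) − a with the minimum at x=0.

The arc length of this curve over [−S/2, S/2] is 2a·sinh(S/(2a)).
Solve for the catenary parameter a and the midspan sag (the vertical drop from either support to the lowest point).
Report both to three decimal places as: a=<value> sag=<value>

a=77.015 sag=64.944

seed: a₀ = √(S³/(24(L−S))) = √(188.121³/(24·50.383)) = 74.200748
iter 1: u=1.267649  f(a)=+4.206e+00  f'(a)=-1.589e+00  a ← 74.200748 − (+4.206e+00/-1.589e+00) = 76.847764
iter 2: u=1.223985  f(a)=+2.356e-01  f'(a)=-1.416e+00  a ← 76.847764 − (+2.356e-01/-1.416e+00) = 77.014167
iter 3: u=1.221340  f(a)=+8.358e-04  f'(a)=-1.406e+00  a ← 77.014167 − (+8.358e-04/-1.406e+00) = 77.014762
iter 4: u=1.221331  f(a)=+1.060e-08  f'(a)=-1.406e+00  a ← 77.014762 − (+1.060e-08/-1.406e+00) = 77.014762
iter 5: u=1.221331  f(a)=-2.842e-14  f'(a)=-1.406e+00  a ← 77.014762 − (-2.842e-14/-1.406e+00) = 77.014762
converged: |Δa| < 1e-12 after 5 iterations
sag = a·(cosh(S/(2a)) − 1) = 77.014762·(cosh(1.221331) − 1) = 64.944081
T_max/T_min = cosh(S/(2a)) = 1.843268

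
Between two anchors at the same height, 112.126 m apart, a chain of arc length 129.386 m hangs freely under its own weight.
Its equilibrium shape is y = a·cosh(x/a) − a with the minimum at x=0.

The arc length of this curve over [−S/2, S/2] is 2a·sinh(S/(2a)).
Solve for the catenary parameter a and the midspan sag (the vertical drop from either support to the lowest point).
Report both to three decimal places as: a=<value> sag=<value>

a=59.637 sag=28.350

seed: a₀ = √(S³/(24(L−S))) = √(112.126³/(24·17.260)) = 58.335574
iter 1: u=0.961043  f(a)=+8.148e-01  f'(a)=-6.482e-01  a ← 58.335574 − (+8.148e-01/-6.482e-01) = 59.592561
iter 2: u=0.940772  f(a)=+2.708e-02  f'(a)=-6.058e-01  a ← 59.592561 − (+2.708e-02/-6.058e-01) = 59.637264
iter 3: u=0.940067  f(a)=+3.219e-05  f'(a)=-6.044e-01  a ← 59.637264 − (+3.219e-05/-6.044e-01) = 59.637317
iter 4: u=0.940066  f(a)=+4.562e-11  f'(a)=-6.044e-01  a ← 59.637317 − (+4.562e-11/-6.044e-01) = 59.637317
iter 5: u=0.940066  f(a)=+0.000e+00  f'(a)=-6.044e-01  a ← 59.637317 − (+0.000e+00/-6.044e-01) = 59.637317
converged: |Δa| < 1e-12 after 5 iterations
sag = a·(cosh(S/(2a)) − 1) = 59.637317·(cosh(0.940066) − 1) = 28.350147
T_max/T_min = cosh(S/(2a)) = 1.475376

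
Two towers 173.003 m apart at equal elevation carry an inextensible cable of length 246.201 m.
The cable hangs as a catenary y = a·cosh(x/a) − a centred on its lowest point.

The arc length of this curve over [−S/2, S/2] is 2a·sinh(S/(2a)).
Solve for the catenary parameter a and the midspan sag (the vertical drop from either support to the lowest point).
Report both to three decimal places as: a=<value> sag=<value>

a=57.448 sag=78.398

seed: a₀ = √(S³/(24(L−S))) = √(173.003³/(24·73.198)) = 54.290673
iter 1: u=1.593303  f(a)=+9.873e+00  f'(a)=-3.446e+00  a ← 54.290673 − (+9.873e+00/-3.446e+00) = 57.155601
iter 2: u=1.513439  f(a)=+8.353e-01  f'(a)=-2.886e+00  a ← 57.155601 − (+8.353e-01/-2.886e+00) = 57.445095
iter 3: u=1.505812  f(a)=+7.201e-03  f'(a)=-2.836e+00  a ← 57.445095 − (+7.201e-03/-2.836e+00) = 57.447634
iter 4: u=1.505745  f(a)=+5.454e-07  f'(a)=-2.836e+00  a ← 57.447634 − (+5.454e-07/-2.836e+00) = 57.447634
iter 5: u=1.505745  f(a)=+0.000e+00  f'(a)=-2.836e+00  a ← 57.447634 − (+0.000e+00/-2.836e+00) = 57.447634
converged: |Δa| < 1e-12 after 5 iterations
sag = a·(cosh(S/(2a)) − 1) = 57.447634·(cosh(1.505745) − 1) = 78.397733
T_max/T_min = cosh(S/(2a)) = 2.364682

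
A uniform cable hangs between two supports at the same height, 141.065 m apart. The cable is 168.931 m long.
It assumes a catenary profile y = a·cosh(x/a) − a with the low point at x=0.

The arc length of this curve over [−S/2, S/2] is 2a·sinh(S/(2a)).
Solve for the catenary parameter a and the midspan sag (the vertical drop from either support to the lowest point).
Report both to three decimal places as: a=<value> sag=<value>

a=66.625 sag=40.954

seed: a₀ = √(S³/(24(L−S))) = √(141.065³/(24·27.866)) = 64.786717
iter 1: u=1.088688  f(a)=+1.699e+00  f'(a)=-9.666e-01  a ← 64.786717 − (+1.699e+00/-9.666e-01) = 66.544174
iter 2: u=1.059935  f(a)=+7.158e-02  f'(a)=-8.867e-01  a ← 66.544174 − (+7.158e-02/-8.867e-01) = 66.624897
iter 3: u=1.058651  f(a)=+1.395e-04  f'(a)=-8.833e-01  a ← 66.624897 − (+1.395e-04/-8.833e-01) = 66.625055
iter 4: u=1.058648  f(a)=+5.316e-10  f'(a)=-8.832e-01  a ← 66.625055 − (+5.316e-10/-8.832e-01) = 66.625055
iter 5: u=1.058648  f(a)=+0.000e+00  f'(a)=-8.832e-01  a ← 66.625055 − (+0.000e+00/-8.832e-01) = 66.625055
converged: |Δa| < 1e-12 after 5 iterations
sag = a·(cosh(S/(2a)) − 1) = 66.625055·(cosh(1.058648) − 1) = 40.954305
T_max/T_min = cosh(S/(2a)) = 1.614698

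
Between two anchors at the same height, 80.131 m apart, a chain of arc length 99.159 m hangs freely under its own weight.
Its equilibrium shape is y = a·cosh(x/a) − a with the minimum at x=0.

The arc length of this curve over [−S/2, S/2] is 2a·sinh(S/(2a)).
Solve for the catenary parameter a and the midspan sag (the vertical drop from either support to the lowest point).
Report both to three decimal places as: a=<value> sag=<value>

a=34.702 sag=25.816

seed: a₀ = √(S³/(24(L−S))) = √(80.131³/(24·19.028)) = 33.565927
iter 1: u=1.193636  f(a)=+1.402e+00  f'(a)=-1.304e+00  a ← 33.565927 − (+1.402e+00/-1.304e+00) = 34.641620
iter 2: u=1.156571  f(a)=+7.024e-02  f'(a)=-1.176e+00  a ← 34.641620 − (+7.024e-02/-1.176e+00) = 34.701341
iter 3: u=1.154581  f(a)=+1.967e-04  f'(a)=-1.170e+00  a ← 34.701341 − (+1.967e-04/-1.170e+00) = 34.701509
iter 4: u=1.154575  f(a)=+1.553e-09  f'(a)=-1.170e+00  a ← 34.701509 − (+1.553e-09/-1.170e+00) = 34.701509
iter 5: u=1.154575  f(a)=+2.842e-14  f'(a)=-1.170e+00  a ← 34.701509 − (+2.842e-14/-1.170e+00) = 34.701509
converged: |Δa| < 1e-12 after 5 iterations
sag = a·(cosh(S/(2a)) − 1) = 34.701509·(cosh(1.154575) − 1) = 25.815609
T_max/T_min = cosh(S/(2a)) = 1.743933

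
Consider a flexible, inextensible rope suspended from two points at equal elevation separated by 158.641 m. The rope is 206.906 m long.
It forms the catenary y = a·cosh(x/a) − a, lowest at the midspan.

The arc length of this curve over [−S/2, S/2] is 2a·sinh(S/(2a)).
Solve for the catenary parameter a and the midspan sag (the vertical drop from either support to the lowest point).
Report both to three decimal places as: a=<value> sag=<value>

a=61.220 sag=58.990

seed: a₀ = √(S³/(24(L−S))) = √(158.641³/(24·48.265)) = 58.708554
iter 1: u=1.351089  f(a)=+4.602e+00  f'(a)=-1.965e+00  a ← 58.708554 − (+4.602e+00/-1.965e+00) = 61.050825
iter 2: u=1.299254  f(a)=+2.897e-01  f'(a)=-1.724e+00  a ← 61.050825 − (+2.897e-01/-1.724e+00) = 61.218843
iter 3: u=1.295688  f(a)=+1.319e-03  f'(a)=-1.709e+00  a ← 61.218843 − (+1.319e-03/-1.709e+00) = 61.219615
iter 4: u=1.295671  f(a)=+2.762e-08  f'(a)=-1.709e+00  a ← 61.219615 − (+2.762e-08/-1.709e+00) = 61.219615
iter 5: u=1.295671  f(a)=+5.684e-14  f'(a)=-1.709e+00  a ← 61.219615 − (+5.684e-14/-1.709e+00) = 61.219615
converged: |Δa| < 1e-12 after 5 iterations
sag = a·(cosh(S/(2a)) − 1) = 61.219615·(cosh(1.295671) − 1) = 58.990054
T_max/T_min = cosh(S/(2a)) = 1.963581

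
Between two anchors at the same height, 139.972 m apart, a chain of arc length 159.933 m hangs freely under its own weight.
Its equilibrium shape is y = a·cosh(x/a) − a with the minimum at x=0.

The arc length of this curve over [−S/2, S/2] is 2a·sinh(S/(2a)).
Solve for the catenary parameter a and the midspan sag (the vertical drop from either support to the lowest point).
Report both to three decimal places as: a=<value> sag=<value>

seed: a₀ = √(S³/(24(L−S))) = √(139.972³/(24·19.961)) = 75.659764
iter 1: u=0.925009  f(a)=+8.716e-01  f'(a)=-5.742e-01  a ← 75.659764 − (+8.716e-01/-5.742e-01) = 77.177663
iter 2: u=0.906817  f(a)=+2.692e-02  f'(a)=-5.392e-01  a ← 77.177663 − (+2.692e-02/-5.392e-01) = 77.227586
iter 3: u=0.906231  f(a)=+2.749e-05  f'(a)=-5.381e-01  a ← 77.227586 − (+2.749e-05/-5.381e-01) = 77.227637
iter 4: u=0.906230  f(a)=+2.876e-11  f'(a)=-5.381e-01  a ← 77.227637 − (+2.876e-11/-5.381e-01) = 77.227637
converged: |Δa| < 1e-12 after 4 iterations
sag = a·(cosh(S/(2a)) − 1) = 77.227637·(cosh(0.906230) − 1) = 33.942274
T_max/T_min = cosh(S/(2a)) = 1.439509

a=77.228 sag=33.942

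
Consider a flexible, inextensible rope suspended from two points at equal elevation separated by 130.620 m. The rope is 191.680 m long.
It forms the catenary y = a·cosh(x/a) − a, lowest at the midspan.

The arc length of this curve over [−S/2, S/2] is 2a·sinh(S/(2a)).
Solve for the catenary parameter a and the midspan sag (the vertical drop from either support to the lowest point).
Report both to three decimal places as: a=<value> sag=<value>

seed: a₀ = √(S³/(24(L−S))) = √(130.620³/(24·61.060)) = 38.996937
iter 1: u=1.674747  f(a)=+9.158e+00  f'(a)=-4.103e+00  a ← 38.996937 − (+9.158e+00/-4.103e+00) = 41.229128
iter 2: u=1.584074  f(a)=+8.451e-01  f'(a)=-3.377e+00  a ← 41.229128 − (+8.451e-01/-3.377e+00) = 41.479367
iter 3: u=1.574518  f(a)=+8.814e-03  f'(a)=-3.307e+00  a ← 41.479367 − (+8.814e-03/-3.307e+00) = 41.482032
iter 4: u=1.574417  f(a)=+9.808e-07  f'(a)=-3.306e+00  a ← 41.482032 − (+9.808e-07/-3.306e+00) = 41.482032
iter 5: u=1.574417  f(a)=+0.000e+00  f'(a)=-3.306e+00  a ← 41.482032 − (+0.000e+00/-3.306e+00) = 41.482032
converged: |Δa| < 1e-12 after 5 iterations
sag = a·(cosh(S/(2a)) − 1) = 41.482032·(cosh(1.574417) − 1) = 62.950073
T_max/T_min = cosh(S/(2a)) = 2.517526

a=41.482 sag=62.950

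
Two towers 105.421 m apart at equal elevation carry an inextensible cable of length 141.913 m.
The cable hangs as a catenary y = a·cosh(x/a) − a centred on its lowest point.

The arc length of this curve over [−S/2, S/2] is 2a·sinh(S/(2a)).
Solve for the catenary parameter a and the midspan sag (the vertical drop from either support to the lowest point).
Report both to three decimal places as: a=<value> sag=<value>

seed: a₀ = √(S³/(24(L−S))) = √(105.421³/(24·36.492)) = 36.575161
iter 1: u=1.441156  f(a)=+3.982e+00  f'(a)=-2.442e+00  a ← 36.575161 − (+3.982e+00/-2.442e+00) = 38.206087
iter 2: u=1.379636  f(a)=+2.819e-01  f'(a)=-2.107e+00  a ← 38.206087 − (+2.819e-01/-2.107e+00) = 38.339841
iter 3: u=1.374823  f(a)=+1.650e-03  f'(a)=-2.083e+00  a ← 38.339841 − (+1.650e-03/-2.083e+00) = 38.340633
iter 4: u=1.374795  f(a)=+5.725e-08  f'(a)=-2.083e+00  a ← 38.340633 − (+5.725e-08/-2.083e+00) = 38.340633
iter 5: u=1.374795  f(a)=-2.842e-14  f'(a)=-2.083e+00  a ← 38.340633 − (-2.842e-14/-2.083e+00) = 38.340633
converged: |Δa| < 1e-12 after 5 iterations
sag = a·(cosh(S/(2a)) − 1) = 38.340633·(cosh(1.374795) − 1) = 42.311887
T_max/T_min = cosh(S/(2a)) = 2.103578

a=38.341 sag=42.312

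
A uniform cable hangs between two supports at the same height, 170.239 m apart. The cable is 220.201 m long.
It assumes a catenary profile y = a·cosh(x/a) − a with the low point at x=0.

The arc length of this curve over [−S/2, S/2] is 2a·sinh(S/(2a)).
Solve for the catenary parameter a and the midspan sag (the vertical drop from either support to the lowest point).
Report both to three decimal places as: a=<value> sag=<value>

seed: a₀ = √(S³/(24(L−S))) = √(170.239³/(24·49.962)) = 64.145037
iter 1: u=1.326985  f(a)=+4.588e+00  f'(a)=-1.850e+00  a ← 64.145037 − (+4.588e+00/-1.850e+00) = 66.625090
iter 2: u=1.277589  f(a)=+2.795e-01  f'(a)=-1.631e+00  a ← 66.625090 − (+2.795e-01/-1.631e+00) = 66.796479
iter 3: u=1.274311  f(a)=+1.186e-03  f'(a)=-1.617e+00  a ← 66.796479 − (+1.186e-03/-1.617e+00) = 66.797212
iter 4: u=1.274297  f(a)=+2.156e-08  f'(a)=-1.617e+00  a ← 66.797212 − (+2.156e-08/-1.617e+00) = 66.797212
iter 5: u=1.274297  f(a)=+2.842e-14  f'(a)=-1.617e+00  a ← 66.797212 − (+2.842e-14/-1.617e+00) = 66.797212
converged: |Δa| < 1e-12 after 5 iterations
sag = a·(cosh(S/(2a)) − 1) = 66.797212·(cosh(1.274297) − 1) = 61.981620
T_max/T_min = cosh(S/(2a)) = 1.927907

a=66.797 sag=61.982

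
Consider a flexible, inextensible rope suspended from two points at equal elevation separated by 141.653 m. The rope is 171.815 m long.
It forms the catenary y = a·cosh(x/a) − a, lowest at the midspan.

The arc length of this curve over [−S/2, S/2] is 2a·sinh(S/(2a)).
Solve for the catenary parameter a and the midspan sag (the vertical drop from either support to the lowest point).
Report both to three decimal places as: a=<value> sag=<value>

a=64.572 sag=42.897

seed: a₀ = √(S³/(24(L−S))) = √(141.653³/(24·30.162)) = 62.661816
iter 1: u=1.130298  f(a)=+1.986e+00  f'(a)=-1.091e+00  a ← 62.661816 − (+1.986e+00/-1.091e+00) = 64.481785
iter 2: u=1.098395  f(a)=+8.983e-02  f'(a)=-9.947e-01  a ← 64.481785 − (+8.983e-02/-9.947e-01) = 64.572086
iter 3: u=1.096859  f(a)=+2.030e-04  f'(a)=-9.902e-01  a ← 64.572086 − (+2.030e-04/-9.902e-01) = 64.572291
iter 4: u=1.096856  f(a)=+1.041e-09  f'(a)=-9.902e-01  a ← 64.572291 − (+1.041e-09/-9.902e-01) = 64.572291
iter 5: u=1.096856  f(a)=+0.000e+00  f'(a)=-9.902e-01  a ← 64.572291 − (+0.000e+00/-9.902e-01) = 64.572291
converged: |Δa| < 1e-12 after 5 iterations
sag = a·(cosh(S/(2a)) − 1) = 64.572291·(cosh(1.096856) − 1) = 42.897143
T_max/T_min = cosh(S/(2a)) = 1.664327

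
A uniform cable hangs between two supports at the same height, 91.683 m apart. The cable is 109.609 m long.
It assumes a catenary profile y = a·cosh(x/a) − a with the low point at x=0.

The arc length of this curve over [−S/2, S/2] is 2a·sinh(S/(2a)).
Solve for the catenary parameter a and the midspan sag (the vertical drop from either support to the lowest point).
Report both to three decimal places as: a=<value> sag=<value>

a=43.513 sag=26.465

seed: a₀ = √(S³/(24(L−S))) = √(91.683³/(24·17.926)) = 42.323922
iter 1: u=1.083111  f(a)=+1.081e+00  f'(a)=-9.507e-01  a ← 42.323922 − (+1.081e+00/-9.507e-01) = 43.461307
iter 2: u=1.054766  f(a)=+4.512e-02  f'(a)=-8.729e-01  a ← 43.461307 − (+4.512e-02/-8.729e-01) = 43.513000
iter 3: u=1.053513  f(a)=+8.614e-05  f'(a)=-8.695e-01  a ← 43.513000 − (+8.614e-05/-8.695e-01) = 43.513099
iter 4: u=1.053510  f(a)=+3.153e-10  f'(a)=-8.695e-01  a ← 43.513099 − (+3.153e-10/-8.695e-01) = 43.513099
iter 5: u=1.053510  f(a)=+2.842e-14  f'(a)=-8.695e-01  a ← 43.513099 − (+2.842e-14/-8.695e-01) = 43.513099
converged: |Δa| < 1e-12 after 5 iterations
sag = a·(cosh(S/(2a)) − 1) = 43.513099·(cosh(1.053510) − 1) = 26.464919
T_max/T_min = cosh(S/(2a)) = 1.608206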